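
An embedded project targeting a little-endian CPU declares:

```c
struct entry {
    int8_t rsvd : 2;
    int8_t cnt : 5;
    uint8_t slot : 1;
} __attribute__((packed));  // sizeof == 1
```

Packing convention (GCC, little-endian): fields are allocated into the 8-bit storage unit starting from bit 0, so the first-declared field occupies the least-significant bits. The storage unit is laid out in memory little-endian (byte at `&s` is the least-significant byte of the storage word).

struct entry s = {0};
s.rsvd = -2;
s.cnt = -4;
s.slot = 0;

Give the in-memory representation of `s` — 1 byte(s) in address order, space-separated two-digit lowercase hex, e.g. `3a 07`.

[0+:2] rsvd=-2 & 0x3 = 0x2; word=0x02
[2+:5] cnt=-4 & 0x1f = 0x1c; word=0x72
[7+:1] slot=0 & 0x1 = 0x0; word=0x72
word = 0x72 → little-endian bytes:
  [0]=0x72

72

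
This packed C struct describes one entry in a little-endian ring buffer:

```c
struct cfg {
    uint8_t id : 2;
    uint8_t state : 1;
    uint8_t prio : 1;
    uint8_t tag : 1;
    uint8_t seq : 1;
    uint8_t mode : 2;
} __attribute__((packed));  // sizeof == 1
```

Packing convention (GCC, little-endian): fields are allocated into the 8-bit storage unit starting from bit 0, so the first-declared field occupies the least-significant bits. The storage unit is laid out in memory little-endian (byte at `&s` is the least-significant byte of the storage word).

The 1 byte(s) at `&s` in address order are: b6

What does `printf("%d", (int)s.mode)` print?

2

[0]=0xb6 (little-endian) → word 0xb6
id [0+:2] = (word>>0) & 0x3 = 2
state [2+:1] = (word>>2) & 0x1 = 1
prio [3+:1] = (word>>3) & 0x1 = 0
tag [4+:1] = (word>>4) & 0x1 = 1
seq [5+:1] = (word>>5) & 0x1 = 1
mode [6+:2] = (word>>6) & 0x3 = 2  ←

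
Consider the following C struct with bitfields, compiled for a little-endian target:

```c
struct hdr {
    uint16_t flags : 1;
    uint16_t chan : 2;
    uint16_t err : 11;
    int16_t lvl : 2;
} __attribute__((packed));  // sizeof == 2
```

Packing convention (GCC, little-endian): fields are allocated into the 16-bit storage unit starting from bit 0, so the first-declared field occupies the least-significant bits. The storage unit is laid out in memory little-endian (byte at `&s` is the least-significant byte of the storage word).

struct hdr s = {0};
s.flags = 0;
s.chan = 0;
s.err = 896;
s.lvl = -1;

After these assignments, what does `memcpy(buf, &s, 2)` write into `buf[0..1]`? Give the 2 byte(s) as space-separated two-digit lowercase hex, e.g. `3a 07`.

flags:1 = 0 → 0x0 << 0 → word 0x0000
chan:2 = 0 → 0x0 << 1 → word 0x0000
err:11 = 896 → 0x380 << 3 → word 0x1c00
lvl:2 = -1 → 0x3 << 14 → word 0xdc00
word = 0xdc00 → little-endian bytes:
  [0]=0x00  [1]=0xdc

00 dc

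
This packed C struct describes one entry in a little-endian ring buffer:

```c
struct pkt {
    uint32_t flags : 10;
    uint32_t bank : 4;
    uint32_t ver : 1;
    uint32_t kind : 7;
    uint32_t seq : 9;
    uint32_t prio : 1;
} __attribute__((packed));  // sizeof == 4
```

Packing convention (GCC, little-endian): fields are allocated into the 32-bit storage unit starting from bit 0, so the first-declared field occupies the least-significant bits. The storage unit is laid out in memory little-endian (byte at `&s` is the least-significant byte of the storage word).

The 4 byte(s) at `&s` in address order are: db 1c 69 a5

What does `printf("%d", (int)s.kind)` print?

[0]=0xdb [1]=0x1c [2]=0x69 [3]=0xa5 (little-endian) → word 0xa5691cdb
flags [0+:10] = (word>>0) & 0x3ff = 219
bank [10+:4] = (word>>10) & 0xf = 7
ver [14+:1] = (word>>14) & 0x1 = 0
kind [15+:7] = (word>>15) & 0x7f = 82  ←
seq [22+:9] = (word>>22) & 0x1ff = 149
prio [31+:1] = (word>>31) & 0x1 = 1

82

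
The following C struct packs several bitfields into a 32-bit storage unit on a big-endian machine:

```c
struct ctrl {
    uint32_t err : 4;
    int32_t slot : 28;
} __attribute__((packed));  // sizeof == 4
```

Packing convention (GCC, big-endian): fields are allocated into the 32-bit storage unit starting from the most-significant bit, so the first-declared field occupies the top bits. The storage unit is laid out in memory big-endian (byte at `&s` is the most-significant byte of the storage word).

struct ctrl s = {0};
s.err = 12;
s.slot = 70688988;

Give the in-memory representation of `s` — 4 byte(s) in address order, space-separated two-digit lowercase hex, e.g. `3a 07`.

err (4b) val=12 bits=0xc at bit 28: 0xc0000000
slot (28b) val=70688988 bits=0x436a0dc at bit 0: 0xc436a0dc
word = 0xc436a0dc → big-endian bytes:
  [0]=0xc4  [1]=0x36  [2]=0xa0  [3]=0xdc

c4 36 a0 dc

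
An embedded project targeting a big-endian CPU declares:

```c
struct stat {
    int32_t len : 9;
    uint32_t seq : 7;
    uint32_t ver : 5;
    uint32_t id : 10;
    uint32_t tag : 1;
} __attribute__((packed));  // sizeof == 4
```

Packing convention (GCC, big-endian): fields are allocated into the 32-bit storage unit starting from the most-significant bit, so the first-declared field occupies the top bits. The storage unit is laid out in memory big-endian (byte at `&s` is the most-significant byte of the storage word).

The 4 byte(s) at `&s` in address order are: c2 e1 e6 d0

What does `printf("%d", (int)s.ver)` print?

28

[0]=0xc2 [1]=0xe1 [2]=0xe6 [3]=0xd0 (big-endian) → word 0xc2e1e6d0
len:9 @ bit 23 → (0xc2e1e6d0>>23)&0x1ff = 0x185
seq:7 @ bit 16 → (0xc2e1e6d0>>16)&0x7f = 0x61
ver:5 @ bit 11 → (0xc2e1e6d0>>11)&0x1f = 0x1c  ←
id:10 @ bit 1 → (0xc2e1e6d0>>1)&0x3ff = 0x368
tag:1 @ bit 0 → (0xc2e1e6d0>>0)&0x1 = 0x0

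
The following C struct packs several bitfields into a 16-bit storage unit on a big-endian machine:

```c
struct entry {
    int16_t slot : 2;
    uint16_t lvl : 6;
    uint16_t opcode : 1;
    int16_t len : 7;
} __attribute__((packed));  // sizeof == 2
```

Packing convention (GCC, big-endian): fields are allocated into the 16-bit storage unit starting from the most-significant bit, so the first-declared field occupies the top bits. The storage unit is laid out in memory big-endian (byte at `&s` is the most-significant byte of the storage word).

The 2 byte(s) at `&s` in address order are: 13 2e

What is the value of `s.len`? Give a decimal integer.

46

[0]=0x13 [1]=0x2e (big-endian) → word 0x132e
slot:2 @ bit 14 → (0x132e>>14)&0x3 = 0x0
lvl:6 @ bit 8 → (0x132e>>8)&0x3f = 0x13
opcode:1 @ bit 7 → (0x132e>>7)&0x1 = 0x0
len:7 @ bit 0 → (0x132e>>0)&0x7f = 0x2e  ←
len signed 7b, MSB=0: value = 46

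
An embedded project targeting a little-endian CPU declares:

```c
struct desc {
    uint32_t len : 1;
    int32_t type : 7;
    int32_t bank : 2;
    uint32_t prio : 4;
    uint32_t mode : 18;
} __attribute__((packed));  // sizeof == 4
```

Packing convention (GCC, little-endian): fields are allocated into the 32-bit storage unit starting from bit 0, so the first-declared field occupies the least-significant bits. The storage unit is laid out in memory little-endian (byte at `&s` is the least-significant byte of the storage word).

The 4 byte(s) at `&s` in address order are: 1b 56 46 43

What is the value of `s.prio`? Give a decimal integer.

5

[0]=0x1b [1]=0x56 [2]=0x46 [3]=0x43 (little-endian) → word 0x4346561b
len:1 @ bit 0 → (0x4346561b>>0)&0x1 = 0x1
type:7 @ bit 1 → (0x4346561b>>1)&0x7f = 0xd
bank:2 @ bit 8 → (0x4346561b>>8)&0x3 = 0x2
prio:4 @ bit 10 → (0x4346561b>>10)&0xf = 0x5  ←
mode:18 @ bit 14 → (0x4346561b>>14)&0x3ffff = 0x10d19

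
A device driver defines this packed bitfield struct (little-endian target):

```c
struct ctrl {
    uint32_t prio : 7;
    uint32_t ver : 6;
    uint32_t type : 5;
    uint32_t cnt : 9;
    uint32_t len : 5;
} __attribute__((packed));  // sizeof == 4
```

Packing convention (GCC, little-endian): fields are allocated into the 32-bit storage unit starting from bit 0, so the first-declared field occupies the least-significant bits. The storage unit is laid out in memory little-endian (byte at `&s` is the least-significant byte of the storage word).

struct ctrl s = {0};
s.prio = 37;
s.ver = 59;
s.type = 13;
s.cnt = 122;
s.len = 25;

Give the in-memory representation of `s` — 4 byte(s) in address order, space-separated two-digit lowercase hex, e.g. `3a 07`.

a5 bd e9 c9

prio (7b) val=37 bits=0x25 at bit 0: 0x00000025
ver (6b) val=59 bits=0x3b at bit 7: 0x00001da5
type (5b) val=13 bits=0xd at bit 13: 0x0001bda5
cnt (9b) val=122 bits=0x7a at bit 18: 0x01e9bda5
len (5b) val=25 bits=0x19 at bit 27: 0xc9e9bda5
word = 0xc9e9bda5 → little-endian bytes:
  [0]=0xa5  [1]=0xbd  [2]=0xe9  [3]=0xc9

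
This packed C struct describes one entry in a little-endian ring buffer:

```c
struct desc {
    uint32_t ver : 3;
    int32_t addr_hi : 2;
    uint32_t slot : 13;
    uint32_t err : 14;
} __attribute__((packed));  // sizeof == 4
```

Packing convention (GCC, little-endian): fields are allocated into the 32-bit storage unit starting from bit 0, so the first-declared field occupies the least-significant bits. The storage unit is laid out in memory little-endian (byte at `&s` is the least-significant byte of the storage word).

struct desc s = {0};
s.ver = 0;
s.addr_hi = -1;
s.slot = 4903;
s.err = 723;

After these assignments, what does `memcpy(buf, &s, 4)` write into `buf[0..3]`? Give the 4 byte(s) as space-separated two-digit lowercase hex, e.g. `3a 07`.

ver (3b) val=0 bits=0x0 at bit 0: 0x00000000
addr_hi (2b) val=-1 bits=0x3 at bit 3: 0x00000018
slot (13b) val=4903 bits=0x1327 at bit 5: 0x000264f8
err (14b) val=723 bits=0x2d3 at bit 18: 0x0b4e64f8
word = 0x0b4e64f8 → little-endian bytes:
  [0]=0xf8  [1]=0x64  [2]=0x4e  [3]=0x0b

f8 64 4e 0b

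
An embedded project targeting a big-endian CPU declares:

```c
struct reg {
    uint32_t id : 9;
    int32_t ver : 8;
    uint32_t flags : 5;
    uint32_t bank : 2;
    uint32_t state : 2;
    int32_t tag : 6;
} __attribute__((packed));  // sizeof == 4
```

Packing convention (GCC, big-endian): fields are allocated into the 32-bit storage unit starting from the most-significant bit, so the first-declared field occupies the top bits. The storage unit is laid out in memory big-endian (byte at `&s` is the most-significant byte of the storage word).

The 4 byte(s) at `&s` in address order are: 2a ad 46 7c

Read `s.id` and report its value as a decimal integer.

85

[0]=0x2a [1]=0xad [2]=0x46 [3]=0x7c (big-endian) → word 0x2aad467c
id:9 @ bit 23 → (0x2aad467c>>23)&0x1ff = 0x55  ←
ver:8 @ bit 15 → (0x2aad467c>>15)&0xff = 0x5a
flags:5 @ bit 10 → (0x2aad467c>>10)&0x1f = 0x11
bank:2 @ bit 8 → (0x2aad467c>>8)&0x3 = 0x2
state:2 @ bit 6 → (0x2aad467c>>6)&0x3 = 0x1
tag:6 @ bit 0 → (0x2aad467c>>0)&0x3f = 0x3c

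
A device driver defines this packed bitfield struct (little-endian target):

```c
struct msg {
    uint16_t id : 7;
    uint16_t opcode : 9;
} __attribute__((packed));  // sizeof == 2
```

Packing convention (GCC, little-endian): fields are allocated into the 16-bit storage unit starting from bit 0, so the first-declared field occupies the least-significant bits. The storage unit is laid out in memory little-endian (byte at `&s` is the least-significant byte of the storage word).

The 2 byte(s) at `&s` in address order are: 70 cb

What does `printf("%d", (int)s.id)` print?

[0]=0x70 [1]=0xcb (little-endian) → word 0xcb70
id:7 @ bit 0 → (0xcb70>>0)&0x7f = 0x70  ←
opcode:9 @ bit 7 → (0xcb70>>7)&0x1ff = 0x196

112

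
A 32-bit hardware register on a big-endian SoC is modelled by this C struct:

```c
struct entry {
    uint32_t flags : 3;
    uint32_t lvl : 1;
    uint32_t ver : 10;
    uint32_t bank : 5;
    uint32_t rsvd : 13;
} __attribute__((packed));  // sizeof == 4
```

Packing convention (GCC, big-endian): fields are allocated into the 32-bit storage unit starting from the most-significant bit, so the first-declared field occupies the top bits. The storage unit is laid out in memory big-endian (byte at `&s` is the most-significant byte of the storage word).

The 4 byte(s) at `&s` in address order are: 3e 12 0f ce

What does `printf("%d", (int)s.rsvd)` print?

4046

[0]=0x3e [1]=0x12 [2]=0x0f [3]=0xce (big-endian) → word 0x3e120fce
flags [29+:3] = (word>>29) & 0x7 = 1
lvl [28+:1] = (word>>28) & 0x1 = 1
ver [18+:10] = (word>>18) & 0x3ff = 900
bank [13+:5] = (word>>13) & 0x1f = 16
rsvd [0+:13] = (word>>0) & 0x1fff = 4046  ←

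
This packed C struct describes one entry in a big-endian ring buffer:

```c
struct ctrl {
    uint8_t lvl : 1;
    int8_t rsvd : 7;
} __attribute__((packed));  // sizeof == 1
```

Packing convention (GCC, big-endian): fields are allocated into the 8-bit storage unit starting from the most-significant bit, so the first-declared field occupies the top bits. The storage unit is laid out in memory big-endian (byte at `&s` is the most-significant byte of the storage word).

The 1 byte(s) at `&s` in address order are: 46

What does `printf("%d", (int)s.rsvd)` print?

[0]=0x46 (big-endian) → word 0x46
lvl [7+:1] = (word>>7) & 0x1 = 0
rsvd [0+:7] = (word>>0) & 0x7f = 70  ←
rsvd signed 7b, MSB=1: 70 - 128 = -58

-58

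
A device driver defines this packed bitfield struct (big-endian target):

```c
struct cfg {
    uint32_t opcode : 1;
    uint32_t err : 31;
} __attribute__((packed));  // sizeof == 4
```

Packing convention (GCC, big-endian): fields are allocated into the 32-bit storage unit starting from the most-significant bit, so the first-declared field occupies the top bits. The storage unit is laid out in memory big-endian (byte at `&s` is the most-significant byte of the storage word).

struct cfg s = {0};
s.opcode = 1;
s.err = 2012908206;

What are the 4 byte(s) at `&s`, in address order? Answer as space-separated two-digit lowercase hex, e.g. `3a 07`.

f7 fa 8a ae

opcode:1 = 1 → 0x1 << 31 → word 0x80000000
err:31 = 2012908206 → 0x77fa8aae << 0 → word 0xf7fa8aae
word = 0xf7fa8aae → big-endian bytes:
  [0]=0xf7  [1]=0xfa  [2]=0x8a  [3]=0xae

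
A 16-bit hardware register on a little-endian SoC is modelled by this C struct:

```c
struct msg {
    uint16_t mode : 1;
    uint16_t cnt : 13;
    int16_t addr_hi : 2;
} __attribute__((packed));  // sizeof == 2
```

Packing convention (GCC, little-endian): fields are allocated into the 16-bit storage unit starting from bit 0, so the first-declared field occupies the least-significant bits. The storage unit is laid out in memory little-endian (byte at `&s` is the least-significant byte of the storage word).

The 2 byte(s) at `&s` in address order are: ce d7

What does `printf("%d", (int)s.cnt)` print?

3047

[0]=0xce [1]=0xd7 (little-endian) → word 0xd7ce
mode [0+:1] = (word>>0) & 0x1 = 0
cnt [1+:13] = (word>>1) & 0x1fff = 3047  ←
addr_hi [14+:2] = (word>>14) & 0x3 = 3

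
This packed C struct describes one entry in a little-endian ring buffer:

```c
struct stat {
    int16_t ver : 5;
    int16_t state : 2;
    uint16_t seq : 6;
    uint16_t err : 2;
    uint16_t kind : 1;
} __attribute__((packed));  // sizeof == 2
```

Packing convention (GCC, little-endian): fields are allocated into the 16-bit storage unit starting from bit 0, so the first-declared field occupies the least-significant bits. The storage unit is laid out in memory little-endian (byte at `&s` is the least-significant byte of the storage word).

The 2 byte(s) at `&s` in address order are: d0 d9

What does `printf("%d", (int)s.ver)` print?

[0]=0xd0 [1]=0xd9 (little-endian) → word 0xd9d0
ver:5 @ bit 0 → (0xd9d0>>0)&0x1f = 0x10  ←
state:2 @ bit 5 → (0xd9d0>>5)&0x3 = 0x2
seq:6 @ bit 7 → (0xd9d0>>7)&0x3f = 0x33
err:2 @ bit 13 → (0xd9d0>>13)&0x3 = 0x2
kind:1 @ bit 15 → (0xd9d0>>15)&0x1 = 0x1
ver signed 5b, MSB=1: 16 - 32 = -16

-16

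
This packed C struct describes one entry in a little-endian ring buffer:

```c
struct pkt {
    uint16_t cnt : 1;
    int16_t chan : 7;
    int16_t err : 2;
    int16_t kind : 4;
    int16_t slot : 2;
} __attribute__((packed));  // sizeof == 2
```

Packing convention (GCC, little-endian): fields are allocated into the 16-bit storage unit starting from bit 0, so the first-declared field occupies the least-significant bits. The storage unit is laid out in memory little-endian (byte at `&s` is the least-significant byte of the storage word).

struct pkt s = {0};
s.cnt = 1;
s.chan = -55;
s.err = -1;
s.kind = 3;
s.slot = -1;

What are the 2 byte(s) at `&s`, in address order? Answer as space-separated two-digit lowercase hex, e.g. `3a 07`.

93 cf

cnt:1 = 1 → 0x1 << 0 → word 0x0001
chan:7 = -55 → 0x49 << 1 → word 0x0093
err:2 = -1 → 0x3 << 8 → word 0x0393
kind:4 = 3 → 0x3 << 10 → word 0x0f93
slot:2 = -1 → 0x3 << 14 → word 0xcf93
word = 0xcf93 → little-endian bytes:
  [0]=0x93  [1]=0xcf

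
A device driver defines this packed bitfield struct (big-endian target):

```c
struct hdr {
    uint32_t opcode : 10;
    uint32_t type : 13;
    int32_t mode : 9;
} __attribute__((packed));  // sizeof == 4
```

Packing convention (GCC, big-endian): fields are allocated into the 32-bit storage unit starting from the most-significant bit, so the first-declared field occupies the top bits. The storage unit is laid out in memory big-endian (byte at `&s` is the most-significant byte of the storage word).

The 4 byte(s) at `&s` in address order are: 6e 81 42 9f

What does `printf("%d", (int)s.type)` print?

161

[0]=0x6e [1]=0x81 [2]=0x42 [3]=0x9f (big-endian) → word 0x6e81429f
opcode [22+:10] = (word>>22) & 0x3ff = 442
type [9+:13] = (word>>9) & 0x1fff = 161  ←
mode [0+:9] = (word>>0) & 0x1ff = 159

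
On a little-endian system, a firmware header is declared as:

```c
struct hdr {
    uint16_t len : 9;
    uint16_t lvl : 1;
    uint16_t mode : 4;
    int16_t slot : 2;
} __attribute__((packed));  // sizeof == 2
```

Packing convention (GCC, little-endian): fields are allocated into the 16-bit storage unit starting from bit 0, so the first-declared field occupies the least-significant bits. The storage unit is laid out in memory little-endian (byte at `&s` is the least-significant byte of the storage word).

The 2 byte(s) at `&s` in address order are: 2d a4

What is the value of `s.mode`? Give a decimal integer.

[0]=0x2d [1]=0xa4 (little-endian) → word 0xa42d
len [0+:9] = (word>>0) & 0x1ff = 45
lvl [9+:1] = (word>>9) & 0x1 = 0
mode [10+:4] = (word>>10) & 0xf = 9  ←
slot [14+:2] = (word>>14) & 0x3 = 2

9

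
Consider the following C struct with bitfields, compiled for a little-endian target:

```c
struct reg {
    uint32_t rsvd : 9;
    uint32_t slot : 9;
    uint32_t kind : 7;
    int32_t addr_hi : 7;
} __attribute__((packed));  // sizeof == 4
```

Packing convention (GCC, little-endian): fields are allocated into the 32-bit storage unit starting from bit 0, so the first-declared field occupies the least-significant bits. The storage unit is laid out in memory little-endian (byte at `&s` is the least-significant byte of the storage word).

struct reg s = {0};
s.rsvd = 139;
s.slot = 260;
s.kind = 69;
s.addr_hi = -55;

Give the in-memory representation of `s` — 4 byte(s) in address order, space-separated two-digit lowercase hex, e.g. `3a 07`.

8b 08 16 93

rsvd:9 = 139 → 0x8b << 0 → word 0x0000008b
slot:9 = 260 → 0x104 << 9 → word 0x0002088b
kind:7 = 69 → 0x45 << 18 → word 0x0116088b
addr_hi:7 = -55 → 0x49 << 25 → word 0x9316088b
word = 0x9316088b → little-endian bytes:
  [0]=0x8b  [1]=0x08  [2]=0x16  [3]=0x93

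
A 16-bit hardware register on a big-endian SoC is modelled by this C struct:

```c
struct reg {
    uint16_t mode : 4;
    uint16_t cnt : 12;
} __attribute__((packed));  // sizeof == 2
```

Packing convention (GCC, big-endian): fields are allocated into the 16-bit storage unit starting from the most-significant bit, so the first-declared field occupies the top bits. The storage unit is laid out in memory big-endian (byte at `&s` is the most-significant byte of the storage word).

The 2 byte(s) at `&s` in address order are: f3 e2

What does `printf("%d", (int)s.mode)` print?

[0]=0xf3 [1]=0xe2 (big-endian) → word 0xf3e2
mode:4 @ bit 12 → (0xf3e2>>12)&0xf = 0xf  ←
cnt:12 @ bit 0 → (0xf3e2>>0)&0xfff = 0x3e2

15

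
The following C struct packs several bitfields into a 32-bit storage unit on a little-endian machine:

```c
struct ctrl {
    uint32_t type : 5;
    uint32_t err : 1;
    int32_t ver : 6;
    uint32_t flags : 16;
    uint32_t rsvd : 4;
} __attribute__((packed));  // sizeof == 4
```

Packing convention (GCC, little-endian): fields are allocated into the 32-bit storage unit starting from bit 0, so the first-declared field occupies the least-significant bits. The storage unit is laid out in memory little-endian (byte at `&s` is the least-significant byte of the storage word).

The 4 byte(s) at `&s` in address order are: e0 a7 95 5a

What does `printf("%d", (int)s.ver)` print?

[0]=0xe0 [1]=0xa7 [2]=0x95 [3]=0x5a (little-endian) → word 0x5a95a7e0
type:5 @ bit 0 → (0x5a95a7e0>>0)&0x1f = 0x0
err:1 @ bit 5 → (0x5a95a7e0>>5)&0x1 = 0x1
ver:6 @ bit 6 → (0x5a95a7e0>>6)&0x3f = 0x1f  ←
flags:16 @ bit 12 → (0x5a95a7e0>>12)&0xffff = 0xa95a
rsvd:4 @ bit 28 → (0x5a95a7e0>>28)&0xf = 0x5
ver signed 6b, MSB=0: value = 31

31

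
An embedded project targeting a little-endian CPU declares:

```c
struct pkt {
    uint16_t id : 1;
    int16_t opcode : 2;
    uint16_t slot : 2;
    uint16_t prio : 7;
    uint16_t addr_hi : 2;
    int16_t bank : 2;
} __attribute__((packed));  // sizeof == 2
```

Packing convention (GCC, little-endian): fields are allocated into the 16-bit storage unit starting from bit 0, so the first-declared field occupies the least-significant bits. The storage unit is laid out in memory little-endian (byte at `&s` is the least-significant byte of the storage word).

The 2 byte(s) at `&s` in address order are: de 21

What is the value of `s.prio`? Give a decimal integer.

[0]=0xde [1]=0x21 (little-endian) → word 0x21de
id:1 @ bit 0 → (0x21de>>0)&0x1 = 0x0
opcode:2 @ bit 1 → (0x21de>>1)&0x3 = 0x3
slot:2 @ bit 3 → (0x21de>>3)&0x3 = 0x3
prio:7 @ bit 5 → (0x21de>>5)&0x7f = 0xe  ←
addr_hi:2 @ bit 12 → (0x21de>>12)&0x3 = 0x2
bank:2 @ bit 14 → (0x21de>>14)&0x3 = 0x0

14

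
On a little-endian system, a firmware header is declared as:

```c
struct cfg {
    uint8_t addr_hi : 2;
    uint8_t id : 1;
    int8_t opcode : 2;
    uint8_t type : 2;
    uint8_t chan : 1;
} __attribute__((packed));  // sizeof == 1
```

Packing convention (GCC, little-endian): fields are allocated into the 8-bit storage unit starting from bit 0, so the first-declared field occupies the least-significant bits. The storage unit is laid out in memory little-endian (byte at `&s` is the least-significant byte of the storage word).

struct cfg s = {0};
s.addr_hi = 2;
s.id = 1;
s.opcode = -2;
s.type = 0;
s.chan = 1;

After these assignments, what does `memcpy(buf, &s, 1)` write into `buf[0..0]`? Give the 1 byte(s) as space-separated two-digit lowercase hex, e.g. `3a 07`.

96

addr_hi:2 = 2 → 0x2 << 0 → word 0x02
id:1 = 1 → 0x1 << 2 → word 0x06
opcode:2 = -2 → 0x2 << 3 → word 0x16
type:2 = 0 → 0x0 << 5 → word 0x16
chan:1 = 1 → 0x1 << 7 → word 0x96
word = 0x96 → little-endian bytes:
  [0]=0x96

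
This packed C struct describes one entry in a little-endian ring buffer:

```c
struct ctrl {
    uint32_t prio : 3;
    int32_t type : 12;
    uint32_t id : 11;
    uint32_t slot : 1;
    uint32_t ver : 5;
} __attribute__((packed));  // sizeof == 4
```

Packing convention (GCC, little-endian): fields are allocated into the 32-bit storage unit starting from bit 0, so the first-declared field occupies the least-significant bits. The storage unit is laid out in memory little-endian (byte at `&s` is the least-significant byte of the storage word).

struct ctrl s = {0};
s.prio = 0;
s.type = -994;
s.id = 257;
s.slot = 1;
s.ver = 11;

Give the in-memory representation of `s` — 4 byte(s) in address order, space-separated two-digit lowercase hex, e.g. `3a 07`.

prio:3 = 0 → 0x0 << 0 → word 0x00000000
type:12 = -994 → 0xc1e << 3 → word 0x000060f0
id:11 = 257 → 0x101 << 15 → word 0x0080e0f0
slot:1 = 1 → 0x1 << 26 → word 0x0480e0f0
ver:5 = 11 → 0xb << 27 → word 0x5c80e0f0
word = 0x5c80e0f0 → little-endian bytes:
  [0]=0xf0  [1]=0xe0  [2]=0x80  [3]=0x5c

f0 e0 80 5c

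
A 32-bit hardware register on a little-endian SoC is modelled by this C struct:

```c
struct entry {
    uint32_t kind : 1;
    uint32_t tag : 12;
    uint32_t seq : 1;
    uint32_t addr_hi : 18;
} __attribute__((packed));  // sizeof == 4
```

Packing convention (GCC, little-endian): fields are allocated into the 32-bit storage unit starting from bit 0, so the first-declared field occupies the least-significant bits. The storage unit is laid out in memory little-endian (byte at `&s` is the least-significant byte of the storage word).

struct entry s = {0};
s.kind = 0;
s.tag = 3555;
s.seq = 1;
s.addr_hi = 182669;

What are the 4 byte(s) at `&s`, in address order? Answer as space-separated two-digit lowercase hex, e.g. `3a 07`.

kind (1b) val=0 bits=0x0 at bit 0: 0x00000000
tag (12b) val=3555 bits=0xde3 at bit 1: 0x00001bc6
seq (1b) val=1 bits=0x1 at bit 13: 0x00003bc6
addr_hi (18b) val=182669 bits=0x2c98d at bit 14: 0xb2637bc6
word = 0xb2637bc6 → little-endian bytes:
  [0]=0xc6  [1]=0x7b  [2]=0x63  [3]=0xb2

c6 7b 63 b2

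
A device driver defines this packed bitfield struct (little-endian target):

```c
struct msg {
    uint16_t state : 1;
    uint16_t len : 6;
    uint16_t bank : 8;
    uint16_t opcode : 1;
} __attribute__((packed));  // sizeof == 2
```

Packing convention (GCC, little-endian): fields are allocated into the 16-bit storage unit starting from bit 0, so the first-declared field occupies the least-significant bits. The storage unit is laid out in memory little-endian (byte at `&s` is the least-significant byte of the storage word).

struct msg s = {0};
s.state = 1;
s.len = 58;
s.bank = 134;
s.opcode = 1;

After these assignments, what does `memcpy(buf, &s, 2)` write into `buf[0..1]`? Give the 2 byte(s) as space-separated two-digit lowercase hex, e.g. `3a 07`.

state (1b) val=1 bits=0x1 at bit 0: 0x0001
len (6b) val=58 bits=0x3a at bit 1: 0x0075
bank (8b) val=134 bits=0x86 at bit 7: 0x4375
opcode (1b) val=1 bits=0x1 at bit 15: 0xc375
word = 0xc375 → little-endian bytes:
  [0]=0x75  [1]=0xc3

75 c3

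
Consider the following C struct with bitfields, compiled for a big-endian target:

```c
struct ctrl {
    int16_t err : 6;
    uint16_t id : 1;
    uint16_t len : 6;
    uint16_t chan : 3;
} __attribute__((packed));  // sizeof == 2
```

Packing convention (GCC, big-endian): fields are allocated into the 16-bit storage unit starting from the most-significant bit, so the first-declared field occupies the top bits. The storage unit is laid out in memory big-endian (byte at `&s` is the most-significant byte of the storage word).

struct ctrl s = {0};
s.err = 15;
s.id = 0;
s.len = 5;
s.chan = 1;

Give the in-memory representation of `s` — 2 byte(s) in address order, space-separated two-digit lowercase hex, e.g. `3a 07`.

3c 29

[10+:6] err=15 & 0x3f = 0xf; word=0x3c00
[9+:1] id=0 & 0x1 = 0x0; word=0x3c00
[3+:6] len=5 & 0x3f = 0x5; word=0x3c28
[0+:3] chan=1 & 0x7 = 0x1; word=0x3c29
word = 0x3c29 → big-endian bytes:
  [0]=0x3c  [1]=0x29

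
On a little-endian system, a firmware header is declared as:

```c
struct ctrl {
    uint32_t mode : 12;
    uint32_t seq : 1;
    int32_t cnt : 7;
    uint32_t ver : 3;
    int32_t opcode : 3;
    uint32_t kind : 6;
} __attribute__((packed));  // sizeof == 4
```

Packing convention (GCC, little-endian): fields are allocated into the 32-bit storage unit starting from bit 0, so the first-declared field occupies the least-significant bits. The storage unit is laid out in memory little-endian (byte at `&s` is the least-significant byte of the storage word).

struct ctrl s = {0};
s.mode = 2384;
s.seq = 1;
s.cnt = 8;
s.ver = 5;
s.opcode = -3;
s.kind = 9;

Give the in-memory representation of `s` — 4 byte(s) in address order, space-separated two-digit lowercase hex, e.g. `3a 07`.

50 19 d1 26

mode (12b) val=2384 bits=0x950 at bit 0: 0x00000950
seq (1b) val=1 bits=0x1 at bit 12: 0x00001950
cnt (7b) val=8 bits=0x8 at bit 13: 0x00011950
ver (3b) val=5 bits=0x5 at bit 20: 0x00511950
opcode (3b) val=-3 bits=0x5 at bit 23: 0x02d11950
kind (6b) val=9 bits=0x9 at bit 26: 0x26d11950
word = 0x26d11950 → little-endian bytes:
  [0]=0x50  [1]=0x19  [2]=0xd1  [3]=0x26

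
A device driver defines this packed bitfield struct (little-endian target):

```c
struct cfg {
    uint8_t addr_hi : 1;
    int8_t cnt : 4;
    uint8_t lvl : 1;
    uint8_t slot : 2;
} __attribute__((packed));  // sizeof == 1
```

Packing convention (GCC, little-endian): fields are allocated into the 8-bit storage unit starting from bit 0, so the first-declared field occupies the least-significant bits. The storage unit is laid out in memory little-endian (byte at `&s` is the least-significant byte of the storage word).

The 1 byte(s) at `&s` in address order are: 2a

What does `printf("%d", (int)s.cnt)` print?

5

[0]=0x2a (little-endian) → word 0x2a
addr_hi [0+:1] = (word>>0) & 0x1 = 0
cnt [1+:4] = (word>>1) & 0xf = 5  ←
lvl [5+:1] = (word>>5) & 0x1 = 1
slot [6+:2] = (word>>6) & 0x3 = 0
cnt signed 4b, MSB=0: value = 5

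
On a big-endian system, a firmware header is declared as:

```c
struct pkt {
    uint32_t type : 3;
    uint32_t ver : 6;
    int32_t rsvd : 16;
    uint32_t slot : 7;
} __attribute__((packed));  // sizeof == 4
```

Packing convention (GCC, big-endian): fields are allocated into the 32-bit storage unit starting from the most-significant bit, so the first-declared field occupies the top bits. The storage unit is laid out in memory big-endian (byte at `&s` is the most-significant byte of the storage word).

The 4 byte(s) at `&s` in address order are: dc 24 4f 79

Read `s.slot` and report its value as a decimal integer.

121

[0]=0xdc [1]=0x24 [2]=0x4f [3]=0x79 (big-endian) → word 0xdc244f79
type:3 @ bit 29 → (0xdc244f79>>29)&0x7 = 0x6
ver:6 @ bit 23 → (0xdc244f79>>23)&0x3f = 0x38
rsvd:16 @ bit 7 → (0xdc244f79>>7)&0xffff = 0x489e
slot:7 @ bit 0 → (0xdc244f79>>0)&0x7f = 0x79  ←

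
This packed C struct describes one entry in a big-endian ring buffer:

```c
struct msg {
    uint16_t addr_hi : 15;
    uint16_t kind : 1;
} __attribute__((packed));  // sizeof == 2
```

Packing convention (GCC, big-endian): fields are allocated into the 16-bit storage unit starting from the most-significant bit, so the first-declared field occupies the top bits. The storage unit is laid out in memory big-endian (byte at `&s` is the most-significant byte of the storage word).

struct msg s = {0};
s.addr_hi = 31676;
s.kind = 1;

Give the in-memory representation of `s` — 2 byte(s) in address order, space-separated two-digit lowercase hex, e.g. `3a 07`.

[1+:15] addr_hi=31676 & 0x7fff = 0x7bbc; word=0xf778
[0+:1] kind=1 & 0x1 = 0x1; word=0xf779
word = 0xf779 → big-endian bytes:
  [0]=0xf7  [1]=0x79

f7 79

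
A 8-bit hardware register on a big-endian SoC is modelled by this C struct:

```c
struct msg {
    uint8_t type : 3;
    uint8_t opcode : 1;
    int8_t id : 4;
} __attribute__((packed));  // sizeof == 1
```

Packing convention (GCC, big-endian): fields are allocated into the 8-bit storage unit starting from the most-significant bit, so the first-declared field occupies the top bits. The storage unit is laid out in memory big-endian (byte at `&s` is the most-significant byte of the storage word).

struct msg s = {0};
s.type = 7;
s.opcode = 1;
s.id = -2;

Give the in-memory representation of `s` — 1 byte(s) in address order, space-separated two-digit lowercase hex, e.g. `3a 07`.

[5+:3] type=7 & 0x7 = 0x7; word=0xe0
[4+:1] opcode=1 & 0x1 = 0x1; word=0xf0
[0+:4] id=-2 & 0xf = 0xe; word=0xfe
word = 0xfe → big-endian bytes:
  [0]=0xfe

fe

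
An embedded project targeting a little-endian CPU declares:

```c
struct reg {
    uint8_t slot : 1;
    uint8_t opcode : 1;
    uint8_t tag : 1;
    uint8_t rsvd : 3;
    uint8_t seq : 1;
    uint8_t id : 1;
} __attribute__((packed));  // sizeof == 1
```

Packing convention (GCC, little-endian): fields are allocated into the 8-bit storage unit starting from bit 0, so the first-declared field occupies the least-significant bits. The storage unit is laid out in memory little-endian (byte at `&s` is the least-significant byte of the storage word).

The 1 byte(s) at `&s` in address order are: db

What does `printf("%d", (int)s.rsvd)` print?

3

[0]=0xdb (little-endian) → word 0xdb
slot [0+:1] = (word>>0) & 0x1 = 1
opcode [1+:1] = (word>>1) & 0x1 = 1
tag [2+:1] = (word>>2) & 0x1 = 0
rsvd [3+:3] = (word>>3) & 0x7 = 3  ←
seq [6+:1] = (word>>6) & 0x1 = 1
id [7+:1] = (word>>7) & 0x1 = 1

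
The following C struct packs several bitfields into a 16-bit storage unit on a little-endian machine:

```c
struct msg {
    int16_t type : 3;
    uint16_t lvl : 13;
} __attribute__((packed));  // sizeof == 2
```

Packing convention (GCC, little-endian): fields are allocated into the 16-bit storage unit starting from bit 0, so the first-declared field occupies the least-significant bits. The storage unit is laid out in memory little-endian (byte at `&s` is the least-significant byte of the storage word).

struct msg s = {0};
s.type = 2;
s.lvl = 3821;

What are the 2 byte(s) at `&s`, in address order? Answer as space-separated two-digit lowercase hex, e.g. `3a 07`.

6a 77

type:3 = 2 → 0x2 << 0 → word 0x0002
lvl:13 = 3821 → 0xeed << 3 → word 0x776a
word = 0x776a → little-endian bytes:
  [0]=0x6a  [1]=0x77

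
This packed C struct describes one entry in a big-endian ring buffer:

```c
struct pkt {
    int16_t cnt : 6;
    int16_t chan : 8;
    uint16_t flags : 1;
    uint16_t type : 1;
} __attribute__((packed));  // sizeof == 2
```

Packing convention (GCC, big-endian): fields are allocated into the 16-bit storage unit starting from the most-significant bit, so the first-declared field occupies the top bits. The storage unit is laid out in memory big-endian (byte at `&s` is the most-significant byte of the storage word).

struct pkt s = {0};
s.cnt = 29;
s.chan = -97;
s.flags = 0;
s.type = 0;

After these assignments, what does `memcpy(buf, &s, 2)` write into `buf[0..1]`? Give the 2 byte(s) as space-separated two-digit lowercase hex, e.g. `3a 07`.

[10+:6] cnt=29 & 0x3f = 0x1d; word=0x7400
[2+:8] chan=-97 & 0xff = 0x9f; word=0x767c
[1+:1] flags=0 & 0x1 = 0x0; word=0x767c
[0+:1] type=0 & 0x1 = 0x0; word=0x767c
word = 0x767c → big-endian bytes:
  [0]=0x76  [1]=0x7c

76 7c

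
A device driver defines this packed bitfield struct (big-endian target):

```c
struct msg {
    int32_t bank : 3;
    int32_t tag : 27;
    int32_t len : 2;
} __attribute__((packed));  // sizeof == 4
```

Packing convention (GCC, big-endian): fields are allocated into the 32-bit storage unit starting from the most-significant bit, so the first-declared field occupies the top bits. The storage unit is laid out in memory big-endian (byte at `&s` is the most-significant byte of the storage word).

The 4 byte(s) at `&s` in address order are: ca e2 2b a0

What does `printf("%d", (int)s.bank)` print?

-2

[0]=0xca [1]=0xe2 [2]=0x2b [3]=0xa0 (big-endian) → word 0xcae22ba0
bank:3 @ bit 29 → (0xcae22ba0>>29)&0x7 = 0x6  ←
tag:27 @ bit 2 → (0xcae22ba0>>2)&0x7ffffff = 0x2b88ae8
len:2 @ bit 0 → (0xcae22ba0>>0)&0x3 = 0x0
bank signed 3b, MSB=1: 6 - 8 = -2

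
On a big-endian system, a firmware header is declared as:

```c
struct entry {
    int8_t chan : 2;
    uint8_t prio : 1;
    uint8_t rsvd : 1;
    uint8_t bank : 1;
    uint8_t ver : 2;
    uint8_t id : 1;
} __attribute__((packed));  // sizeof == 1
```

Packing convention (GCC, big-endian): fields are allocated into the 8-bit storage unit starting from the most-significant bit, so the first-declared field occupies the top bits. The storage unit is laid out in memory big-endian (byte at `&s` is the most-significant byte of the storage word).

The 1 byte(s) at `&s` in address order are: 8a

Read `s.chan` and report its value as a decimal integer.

[0]=0x8a (big-endian) → word 0x8a
chan [6+:2] = (word>>6) & 0x3 = 2  ←
prio [5+:1] = (word>>5) & 0x1 = 0
rsvd [4+:1] = (word>>4) & 0x1 = 0
bank [3+:1] = (word>>3) & 0x1 = 1
ver [1+:2] = (word>>1) & 0x3 = 1
id [0+:1] = (word>>0) & 0x1 = 0
chan signed 2b, MSB=1: 2 - 4 = -2

-2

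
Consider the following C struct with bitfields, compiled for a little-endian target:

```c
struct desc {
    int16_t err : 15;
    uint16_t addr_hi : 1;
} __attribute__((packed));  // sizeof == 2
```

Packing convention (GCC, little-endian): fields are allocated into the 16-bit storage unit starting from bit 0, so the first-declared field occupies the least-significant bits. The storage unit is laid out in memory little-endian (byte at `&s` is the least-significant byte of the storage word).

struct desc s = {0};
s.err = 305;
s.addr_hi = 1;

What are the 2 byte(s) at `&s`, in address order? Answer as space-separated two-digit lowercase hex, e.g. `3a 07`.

31 81

[0+:15] err=305 & 0x7fff = 0x131; word=0x0131
[15+:1] addr_hi=1 & 0x1 = 0x1; word=0x8131
word = 0x8131 → little-endian bytes:
  [0]=0x31  [1]=0x81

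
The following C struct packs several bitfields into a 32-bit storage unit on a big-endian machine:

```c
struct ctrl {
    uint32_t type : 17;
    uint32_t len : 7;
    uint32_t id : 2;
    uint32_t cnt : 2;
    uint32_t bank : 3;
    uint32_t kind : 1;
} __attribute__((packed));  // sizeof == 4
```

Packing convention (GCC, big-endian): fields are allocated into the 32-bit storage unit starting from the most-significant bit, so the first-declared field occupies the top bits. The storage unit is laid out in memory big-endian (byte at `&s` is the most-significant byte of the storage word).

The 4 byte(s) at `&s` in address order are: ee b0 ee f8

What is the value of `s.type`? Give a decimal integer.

[0]=0xee [1]=0xb0 [2]=0xee [3]=0xf8 (big-endian) → word 0xeeb0eef8
type:17 @ bit 15 → (0xeeb0eef8>>15)&0x1ffff = 0x1dd61  ←
len:7 @ bit 8 → (0xeeb0eef8>>8)&0x7f = 0x6e
id:2 @ bit 6 → (0xeeb0eef8>>6)&0x3 = 0x3
cnt:2 @ bit 4 → (0xeeb0eef8>>4)&0x3 = 0x3
bank:3 @ bit 1 → (0xeeb0eef8>>1)&0x7 = 0x4
kind:1 @ bit 0 → (0xeeb0eef8>>0)&0x1 = 0x0

122209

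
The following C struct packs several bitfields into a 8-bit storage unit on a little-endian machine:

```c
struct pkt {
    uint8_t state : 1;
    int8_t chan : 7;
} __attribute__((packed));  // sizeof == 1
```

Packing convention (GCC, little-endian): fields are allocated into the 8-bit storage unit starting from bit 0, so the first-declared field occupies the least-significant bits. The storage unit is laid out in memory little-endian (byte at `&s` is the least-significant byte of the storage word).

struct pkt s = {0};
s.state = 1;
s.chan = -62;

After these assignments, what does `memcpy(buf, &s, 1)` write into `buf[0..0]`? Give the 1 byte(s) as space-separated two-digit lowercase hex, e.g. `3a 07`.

[0+:1] state=1 & 0x1 = 0x1; word=0x01
[1+:7] chan=-62 & 0x7f = 0x42; word=0x85
word = 0x85 → little-endian bytes:
  [0]=0x85

85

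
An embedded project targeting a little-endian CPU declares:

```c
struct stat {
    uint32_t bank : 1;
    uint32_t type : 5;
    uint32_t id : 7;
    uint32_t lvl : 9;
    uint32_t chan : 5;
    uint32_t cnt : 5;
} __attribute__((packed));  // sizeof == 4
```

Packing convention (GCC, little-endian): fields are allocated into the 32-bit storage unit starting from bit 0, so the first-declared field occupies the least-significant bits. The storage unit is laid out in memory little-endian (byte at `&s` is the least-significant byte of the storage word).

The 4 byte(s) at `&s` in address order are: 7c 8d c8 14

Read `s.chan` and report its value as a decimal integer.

[0]=0x7c [1]=0x8d [2]=0xc8 [3]=0x14 (little-endian) → word 0x14c88d7c
bank [0+:1] = (word>>0) & 0x1 = 0
type [1+:5] = (word>>1) & 0x1f = 30
id [6+:7] = (word>>6) & 0x7f = 53
lvl [13+:9] = (word>>13) & 0x1ff = 68
chan [22+:5] = (word>>22) & 0x1f = 19  ←
cnt [27+:5] = (word>>27) & 0x1f = 2

19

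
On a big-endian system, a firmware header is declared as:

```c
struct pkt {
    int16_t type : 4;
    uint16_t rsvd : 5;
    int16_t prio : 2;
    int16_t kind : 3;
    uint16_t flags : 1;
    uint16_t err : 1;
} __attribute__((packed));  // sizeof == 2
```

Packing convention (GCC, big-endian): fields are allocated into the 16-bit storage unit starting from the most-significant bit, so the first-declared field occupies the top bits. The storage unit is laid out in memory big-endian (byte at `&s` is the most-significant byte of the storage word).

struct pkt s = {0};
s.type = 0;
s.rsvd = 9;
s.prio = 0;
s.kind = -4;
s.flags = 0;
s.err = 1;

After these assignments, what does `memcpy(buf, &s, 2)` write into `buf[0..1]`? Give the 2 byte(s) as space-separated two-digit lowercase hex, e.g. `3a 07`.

04 91

[12+:4] type=0 & 0xf = 0x0; word=0x0000
[7+:5] rsvd=9 & 0x1f = 0x9; word=0x0480
[5+:2] prio=0 & 0x3 = 0x0; word=0x0480
[2+:3] kind=-4 & 0x7 = 0x4; word=0x0490
[1+:1] flags=0 & 0x1 = 0x0; word=0x0490
[0+:1] err=1 & 0x1 = 0x1; word=0x0491
word = 0x0491 → big-endian bytes:
  [0]=0x04  [1]=0x91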